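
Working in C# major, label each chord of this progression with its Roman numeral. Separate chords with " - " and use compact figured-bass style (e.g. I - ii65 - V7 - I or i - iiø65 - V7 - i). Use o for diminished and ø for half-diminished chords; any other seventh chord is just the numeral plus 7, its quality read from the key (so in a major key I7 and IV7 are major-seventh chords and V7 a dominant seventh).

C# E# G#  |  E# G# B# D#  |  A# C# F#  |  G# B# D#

I - iii7 - IV6 - V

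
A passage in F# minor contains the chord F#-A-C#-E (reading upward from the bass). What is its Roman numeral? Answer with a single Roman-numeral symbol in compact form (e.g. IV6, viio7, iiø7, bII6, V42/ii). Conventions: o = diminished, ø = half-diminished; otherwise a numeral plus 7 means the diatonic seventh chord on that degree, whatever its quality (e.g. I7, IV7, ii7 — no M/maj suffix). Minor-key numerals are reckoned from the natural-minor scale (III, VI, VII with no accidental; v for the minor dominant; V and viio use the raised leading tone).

The pitches F#-A-C#-E form a minor seventh chord rooted on F#.
F# is scale degree 1 in F# minor, and a minor seventh chord on that degree is written i7.

i7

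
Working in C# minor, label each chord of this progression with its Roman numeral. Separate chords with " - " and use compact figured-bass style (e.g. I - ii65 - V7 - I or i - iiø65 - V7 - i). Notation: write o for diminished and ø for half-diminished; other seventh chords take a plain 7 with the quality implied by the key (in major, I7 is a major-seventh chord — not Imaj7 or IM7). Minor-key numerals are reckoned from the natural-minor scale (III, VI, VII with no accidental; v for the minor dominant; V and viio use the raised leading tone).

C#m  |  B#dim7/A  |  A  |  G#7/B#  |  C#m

C#m: minor triad on C# = scale degree 1 → i.
B#dim7/A: fully diminished seventh chord on B# = scale degree 7 → viio42.
A: major triad on A = scale degree 6 → VI.
G#7/B#: root G# is the dominant; dominant seventh chord there is V65.
C#m: minor triad on C# = scale degree 1 → i.

i - viio42 - VI - V65 - i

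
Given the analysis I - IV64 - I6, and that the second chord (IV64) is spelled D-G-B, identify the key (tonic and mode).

D major

The chord G/D is a major triad rooted on G; its label is IV64.
IV64 on G implies G is the subdominant; that puts the tonic at D, and the uppercase numeral fits major mode.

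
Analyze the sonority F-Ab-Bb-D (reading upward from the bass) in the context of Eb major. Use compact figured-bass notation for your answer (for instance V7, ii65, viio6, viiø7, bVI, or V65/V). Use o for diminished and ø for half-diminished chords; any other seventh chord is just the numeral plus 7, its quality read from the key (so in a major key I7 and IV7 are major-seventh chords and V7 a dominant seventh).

V43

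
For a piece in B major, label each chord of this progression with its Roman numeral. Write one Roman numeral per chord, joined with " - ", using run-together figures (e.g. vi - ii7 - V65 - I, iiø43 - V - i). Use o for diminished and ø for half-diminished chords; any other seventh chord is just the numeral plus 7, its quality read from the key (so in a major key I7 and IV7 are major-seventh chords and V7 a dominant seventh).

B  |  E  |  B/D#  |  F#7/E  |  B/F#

B has root B, degree 1 in B major, so I.
E has root E, degree 4 in B major, so IV.
B/D# has root B, degree 1 in B major, so I6.
F#7/E: root F# is the dominant; dominant seventh chord there is V42.
B/F# has root B, degree 1 in B major, so I64.

I - IV - I6 - V42 - I64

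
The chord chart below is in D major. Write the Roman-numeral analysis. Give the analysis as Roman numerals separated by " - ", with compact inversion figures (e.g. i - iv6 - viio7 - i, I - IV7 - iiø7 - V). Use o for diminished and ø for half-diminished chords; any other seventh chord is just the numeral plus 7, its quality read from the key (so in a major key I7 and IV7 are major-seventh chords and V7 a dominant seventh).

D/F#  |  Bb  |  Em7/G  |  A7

I6 - bVI - ii65 - V7

D/F#: major triad on D = scale degree 1 → I6.
Bb: Bb with this quality isn't in the key; it's bVI, borrowed from the parallel minor.
Em7/G: root E is the supertonic; minor seventh chord there is ii65.
A7: root A is the dominant; dominant seventh chord there is V7.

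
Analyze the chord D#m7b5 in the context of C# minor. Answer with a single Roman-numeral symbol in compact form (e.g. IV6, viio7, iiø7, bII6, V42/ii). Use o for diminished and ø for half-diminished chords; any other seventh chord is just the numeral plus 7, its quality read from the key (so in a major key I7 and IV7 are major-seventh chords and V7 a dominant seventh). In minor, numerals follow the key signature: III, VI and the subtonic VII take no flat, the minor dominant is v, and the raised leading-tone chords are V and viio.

iiø7

The pitches D#-F#-A-C# form a half-diminished seventh chord rooted on D#.
D# is scale degree 2 in C# minor, and a half-diminished seventh chord on that degree is written iiø7.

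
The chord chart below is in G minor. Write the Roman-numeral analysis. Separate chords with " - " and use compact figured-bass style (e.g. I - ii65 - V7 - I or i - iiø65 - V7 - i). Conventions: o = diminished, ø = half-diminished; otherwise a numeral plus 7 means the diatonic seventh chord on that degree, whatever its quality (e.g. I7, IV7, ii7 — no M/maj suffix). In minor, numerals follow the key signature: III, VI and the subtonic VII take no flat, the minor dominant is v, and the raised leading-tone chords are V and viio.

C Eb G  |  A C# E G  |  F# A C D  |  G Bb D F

iv - V7/V - V65 - i7

C-Eb-G: minor triad on C = scale degree 4 → iv.
A-C#-E-G: chromatic; A is V of V, so V7/V.
F#-A-C-D: dominant seventh chord on D = scale degree 5 → V65.
G-Bb-D-F: minor seventh chord on G = scale degree 1 → i7.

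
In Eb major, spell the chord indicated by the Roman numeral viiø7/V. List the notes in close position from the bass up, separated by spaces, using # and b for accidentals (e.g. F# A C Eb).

A C Eb G

The slash marks an applied leading-tone chord: viio of V. In Eb major, V is Bb, so the leading tone to it is A, a half step below.
Building a half-diminished seventh chord on A gives A-C-Eb-G.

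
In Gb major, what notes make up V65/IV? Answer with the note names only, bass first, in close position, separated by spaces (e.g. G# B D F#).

The slash means an applied dominant: we want the dominant of IV. In Gb major, IV is Cb major, and its dominant is built on Gb.
Building a dominant seventh chord on Gb gives Gb-Bb-Db-Fb.
The figured bass 65 indicates first inversion, placing the third (Bb) in the bass: Bb-Db-Fb-Gb.

Bb Db Fb Gb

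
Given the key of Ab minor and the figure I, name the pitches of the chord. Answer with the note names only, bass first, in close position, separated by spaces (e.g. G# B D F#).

Ab C Eb

Scale degree 1 in Ab minor is Ab; here the chord built on it is altered to a major triad. I is the major tonic (Picardy third), borrowed from the parallel major.
So the chord is Ab-C-Eb, a major triad.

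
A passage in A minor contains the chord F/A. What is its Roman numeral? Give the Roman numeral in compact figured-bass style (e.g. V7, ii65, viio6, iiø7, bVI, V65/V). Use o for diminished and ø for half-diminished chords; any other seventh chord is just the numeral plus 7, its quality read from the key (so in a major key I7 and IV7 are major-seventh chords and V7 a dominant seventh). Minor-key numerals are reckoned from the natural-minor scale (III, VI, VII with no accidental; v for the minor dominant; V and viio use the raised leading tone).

VI6

The pitches F-A-C form a major triad rooted on F.
F is scale degree 6 in A minor, and a major triad on that degree is written VI.
With A in the bass the chord is in first inversion, so the figured bass is 6.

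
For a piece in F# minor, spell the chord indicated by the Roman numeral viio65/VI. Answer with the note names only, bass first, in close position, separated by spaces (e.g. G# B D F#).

E G Bb C#

viio65/VI is a secondary leading-tone chord. The target VI is D in F# minor; the applied chord is rooted a semitone below, on C#.
Building a fully diminished seventh chord on C# gives C#-E-G-Bb.
The figured bass 65 indicates first inversion, placing the third (E) in the bass: E-G-Bb-C#.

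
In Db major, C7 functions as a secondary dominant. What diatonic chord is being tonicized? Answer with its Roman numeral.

The chord is a dominant seventh chord on C.
A dominant resolves down a perfect fifth: C → F. In Db major, F is scale degree 3, i.e. iii.

iii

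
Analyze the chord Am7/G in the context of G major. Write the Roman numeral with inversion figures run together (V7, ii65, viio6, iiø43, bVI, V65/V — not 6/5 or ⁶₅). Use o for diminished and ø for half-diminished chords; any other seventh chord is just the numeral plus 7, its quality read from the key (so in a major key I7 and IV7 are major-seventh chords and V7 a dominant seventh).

ii42

Stacked in thirds the chord is A-C-E-G: a minor seventh chord on A.
In G major, A is the supertonic; the diatonic minor seventh chord there is ii7.
With G in the bass the chord is in third inversion, so the figured bass is 42.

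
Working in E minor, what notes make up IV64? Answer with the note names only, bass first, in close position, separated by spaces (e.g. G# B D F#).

E A C#

Scale degree 4 in E minor is A; here the chord built on it is altered to a major triad. IV64 is the major subdominant, borrowed from the parallel major.
So the chord is A-C#-E, a major triad.
With the 64 figure the chord is in second inversion; from the bass E upward in close position it reads E-A-C#.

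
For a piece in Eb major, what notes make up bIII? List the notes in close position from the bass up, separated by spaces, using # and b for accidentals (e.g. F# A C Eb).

Gb Bb Db

Scale degree 3 in Eb major is G; lowering it a half step gives Gb. bIII is a major triad on the lowered third degree, borrowed from the parallel minor.
So the chord is Gb-Bb-Db.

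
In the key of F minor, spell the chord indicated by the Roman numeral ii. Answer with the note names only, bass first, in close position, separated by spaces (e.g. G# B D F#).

G Bb D

ii is the minor supertonic, borrowed from the parallel major (the Dorian ii). In F minor that root is G.
So the chord is G-Bb-D, a minor triad.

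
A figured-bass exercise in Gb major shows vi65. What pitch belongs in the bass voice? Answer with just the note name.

Gb

vi in Gb major has root Eb; the chord is Eb-Gb-Bb-Db.
The figure 65 means first inversion — the third is in the bass.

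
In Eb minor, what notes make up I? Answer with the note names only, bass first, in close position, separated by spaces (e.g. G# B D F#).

Scale degree 1 in Eb minor is Eb; here the chord built on it is altered to a major triad. I is the major tonic (Picardy third), borrowed from the parallel major.
So the chord is Eb-G-Bb, a major triad.

Eb G Bb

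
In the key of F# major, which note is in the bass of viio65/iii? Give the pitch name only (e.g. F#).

The applied chord viio65/iii is rooted on G##: G##-B#-D#-F#.
The figure 65 means first inversion — the third is in the bass.

B#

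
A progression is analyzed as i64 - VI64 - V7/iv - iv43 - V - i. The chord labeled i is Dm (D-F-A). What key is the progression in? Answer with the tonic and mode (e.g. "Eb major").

D minor

The anchor chord is a minor triad on D, labeled i.
If D is scale degree 1 and the mode makes that degree carry a minor triad, the tonic is D and the mode is minor.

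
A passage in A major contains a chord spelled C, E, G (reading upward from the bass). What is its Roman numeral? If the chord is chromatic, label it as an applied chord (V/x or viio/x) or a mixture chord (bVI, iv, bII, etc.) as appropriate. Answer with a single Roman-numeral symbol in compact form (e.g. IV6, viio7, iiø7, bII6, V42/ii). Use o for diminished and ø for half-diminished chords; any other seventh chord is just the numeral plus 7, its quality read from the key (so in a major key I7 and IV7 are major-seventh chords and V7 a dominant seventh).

The pitches C-E-G form a major triad rooted on C.
C is the lowered third degree of A major (diatonic 3 would be C#). This is a major triad on the lowered third degree, borrowed from the parallel minor.

bIII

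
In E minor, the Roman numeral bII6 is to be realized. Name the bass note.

bII in E minor has root F; the chord is F-A-C.
The figure 6 means first inversion — the third is in the bass.

A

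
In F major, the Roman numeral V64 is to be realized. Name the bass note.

G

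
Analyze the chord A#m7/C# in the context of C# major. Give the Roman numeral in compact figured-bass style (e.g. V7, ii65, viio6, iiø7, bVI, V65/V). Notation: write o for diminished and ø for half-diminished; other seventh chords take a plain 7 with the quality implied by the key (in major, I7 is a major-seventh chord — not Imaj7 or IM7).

Stacked in thirds the chord is A#-C#-E#-G#: a minor seventh chord on A#.
A# is scale degree 6 in C# major, and a minor seventh chord on that degree is written vi7.
With C# in the bass the chord is in first inversion, so the figured bass is 65.

vi65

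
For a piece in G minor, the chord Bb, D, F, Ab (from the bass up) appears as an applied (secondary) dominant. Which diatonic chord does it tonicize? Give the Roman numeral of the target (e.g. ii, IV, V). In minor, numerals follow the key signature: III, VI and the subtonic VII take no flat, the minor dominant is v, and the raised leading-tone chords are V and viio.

VI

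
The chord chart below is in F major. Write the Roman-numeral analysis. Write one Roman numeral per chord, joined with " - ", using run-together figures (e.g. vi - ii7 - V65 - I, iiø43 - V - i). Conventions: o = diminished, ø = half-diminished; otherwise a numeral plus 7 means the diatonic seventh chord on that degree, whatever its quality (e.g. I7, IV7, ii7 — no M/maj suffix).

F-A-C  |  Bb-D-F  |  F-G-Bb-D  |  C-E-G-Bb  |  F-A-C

F-A-C has root F, degree 1 in F major, so I.
Bb-D-F: root Bb is the subdominant; major triad there is IV.
F-G-Bb-D: root G is the supertonic; minor seventh chord there is ii42.
C-E-G-Bb: root C is the dominant; dominant seventh chord there is V7.
F-A-C: root F is the tonic; major triad there is I.

I - IV - ii42 - V7 - I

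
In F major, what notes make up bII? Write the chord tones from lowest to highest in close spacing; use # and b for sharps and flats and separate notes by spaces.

Gb Bb Db

bII is the Neapolitan chord — a major triad on the lowered second degree. In F major that root is Gb.
So the chord is Gb-Bb-Db.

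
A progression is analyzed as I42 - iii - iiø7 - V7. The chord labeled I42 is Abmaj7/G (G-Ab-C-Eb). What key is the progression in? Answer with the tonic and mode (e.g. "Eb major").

Ab major

I42 is given as G-Ab-C-Eb — a major seventh chord with root Ab.
If Ab is scale degree 1 and the mode makes that degree carry a major seventh chord, the tonic is Ab and the mode is major.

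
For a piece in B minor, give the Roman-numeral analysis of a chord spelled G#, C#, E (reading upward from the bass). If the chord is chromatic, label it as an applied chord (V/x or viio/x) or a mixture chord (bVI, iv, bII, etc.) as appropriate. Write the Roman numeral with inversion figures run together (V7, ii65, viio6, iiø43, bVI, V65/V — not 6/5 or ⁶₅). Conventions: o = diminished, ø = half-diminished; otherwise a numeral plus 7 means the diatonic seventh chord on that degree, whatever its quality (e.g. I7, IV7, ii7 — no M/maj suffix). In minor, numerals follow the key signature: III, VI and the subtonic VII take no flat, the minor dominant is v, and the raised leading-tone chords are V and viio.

ii64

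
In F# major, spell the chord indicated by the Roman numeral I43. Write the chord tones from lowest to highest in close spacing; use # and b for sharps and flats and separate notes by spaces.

C# E# F# A#

In F# major, scale degree 1 is F#, and the diatonic chord built there is a major seventh chord.
Stacking thirds from F# gives F#-A#-C#-E#.
The figured bass 43 indicates second inversion, placing the fifth (C#) in the bass: C#-E#-F#-A#.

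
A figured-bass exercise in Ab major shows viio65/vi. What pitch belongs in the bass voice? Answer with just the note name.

G

The applied chord viio65/vi is rooted on E: E-G-Bb-Db.
The figure 65 means first inversion — the third is in the bass.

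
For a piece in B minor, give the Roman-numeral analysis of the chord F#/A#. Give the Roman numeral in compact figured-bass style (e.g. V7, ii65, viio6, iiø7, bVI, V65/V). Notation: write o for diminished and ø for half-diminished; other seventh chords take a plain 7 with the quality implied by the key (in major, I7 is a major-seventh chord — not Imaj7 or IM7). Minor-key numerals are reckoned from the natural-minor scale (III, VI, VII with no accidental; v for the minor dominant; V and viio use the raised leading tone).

V6

The pitches F#-A#-C# form a major triad rooted on F#.
In B minor, F# is the dominant; the diatonic major triad there is V.
With A# in the bass the chord is in first inversion, so the figured bass is 6.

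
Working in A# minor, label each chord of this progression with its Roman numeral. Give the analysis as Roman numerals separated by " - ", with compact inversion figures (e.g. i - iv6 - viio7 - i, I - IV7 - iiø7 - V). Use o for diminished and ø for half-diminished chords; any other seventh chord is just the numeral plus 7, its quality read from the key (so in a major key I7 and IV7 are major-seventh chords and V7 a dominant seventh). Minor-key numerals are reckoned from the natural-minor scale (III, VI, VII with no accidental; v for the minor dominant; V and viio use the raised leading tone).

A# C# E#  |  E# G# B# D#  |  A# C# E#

A#-C#-E#: root A# is the tonic; minor triad there is i.
E#-G#-B#-D#: root E# is the dominant; minor seventh chord there is v7.
A#-C#-E#: minor triad on A# = scale degree 1 → i.

i - v7 - i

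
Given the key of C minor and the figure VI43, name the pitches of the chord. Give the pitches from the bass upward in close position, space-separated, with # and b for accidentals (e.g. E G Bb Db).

Eb G Ab C

In C minor, scale degree 6 is Ab, and the diatonic chord built there is a major seventh chord.
Stacking thirds from Ab gives Ab-C-Eb-G.
With the 43 figure the chord is in second inversion; from the bass Eb upward in close position it reads Eb-G-Ab-C.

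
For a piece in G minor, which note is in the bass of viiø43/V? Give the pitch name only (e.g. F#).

G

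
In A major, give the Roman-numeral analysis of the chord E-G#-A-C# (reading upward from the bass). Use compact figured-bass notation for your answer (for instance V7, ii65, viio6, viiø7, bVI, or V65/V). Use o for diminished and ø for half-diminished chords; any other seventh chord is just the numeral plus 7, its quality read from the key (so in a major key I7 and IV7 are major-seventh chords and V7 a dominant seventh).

I43

The pitches A-C#-E-G# form a major seventh chord rooted on A.
A is scale degree 1 in A major, and a major seventh chord on that degree is written I7.
With E in the bass the chord is in second inversion, so the figured bass is 43.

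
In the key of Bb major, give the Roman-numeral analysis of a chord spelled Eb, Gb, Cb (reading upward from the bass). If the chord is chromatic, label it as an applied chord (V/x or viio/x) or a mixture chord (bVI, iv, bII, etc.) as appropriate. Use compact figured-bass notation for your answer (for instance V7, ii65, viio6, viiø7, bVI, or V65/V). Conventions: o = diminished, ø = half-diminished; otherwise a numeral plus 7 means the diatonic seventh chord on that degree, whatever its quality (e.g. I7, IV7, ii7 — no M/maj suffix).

bII6

The pitches Cb-Eb-Gb form a major triad rooted on Cb.
Cb is the lowered second degree of Bb major (diatonic 2 would be C). This is the Neapolitan sixth — a major triad on the lowered second degree, here in its customary first inversion.
With Eb in the bass the chord is in first inversion, so the figured bass is 6.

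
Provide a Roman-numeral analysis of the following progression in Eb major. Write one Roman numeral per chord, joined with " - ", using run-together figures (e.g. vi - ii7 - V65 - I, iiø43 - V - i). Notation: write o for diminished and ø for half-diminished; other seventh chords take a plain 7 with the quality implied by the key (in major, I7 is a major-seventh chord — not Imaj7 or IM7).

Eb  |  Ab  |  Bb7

I - IV - V7

Eb: major triad on Eb = scale degree 1 → I.
Ab: major triad on Ab = scale degree 4 → IV.
Bb7 has root Bb, degree 5 in Eb major, so V7.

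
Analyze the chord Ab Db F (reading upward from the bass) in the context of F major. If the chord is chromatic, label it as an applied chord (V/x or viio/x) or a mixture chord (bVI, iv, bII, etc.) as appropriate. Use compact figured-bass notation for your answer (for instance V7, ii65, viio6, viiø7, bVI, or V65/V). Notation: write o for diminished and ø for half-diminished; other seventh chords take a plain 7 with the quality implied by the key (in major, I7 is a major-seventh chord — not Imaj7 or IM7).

bVI64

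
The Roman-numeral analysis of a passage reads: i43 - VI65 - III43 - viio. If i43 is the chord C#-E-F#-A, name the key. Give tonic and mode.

F# minor

The anchor chord is a minor seventh chord on F#, labeled i43.
If F# is scale degree 1 and the mode makes that degree carry a minor seventh chord, the tonic is F# and the mode is minor.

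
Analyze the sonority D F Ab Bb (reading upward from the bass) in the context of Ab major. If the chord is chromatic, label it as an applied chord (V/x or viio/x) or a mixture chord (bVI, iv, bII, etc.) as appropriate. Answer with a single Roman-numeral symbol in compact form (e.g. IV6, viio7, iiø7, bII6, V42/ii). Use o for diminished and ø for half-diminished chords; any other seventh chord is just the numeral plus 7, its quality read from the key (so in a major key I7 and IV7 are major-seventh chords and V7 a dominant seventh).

Stacked in thirds the chord is Bb-D-F-Ab: a dominant seventh chord on Bb.
Bb is not a diatonic chord root with this quality in Ab major, but it lies a perfect fifth above Eb (V), so the chord functions as an applied dominant of V.
With D in the bass the chord is in first inversion, so the figured bass is 65.

V65/V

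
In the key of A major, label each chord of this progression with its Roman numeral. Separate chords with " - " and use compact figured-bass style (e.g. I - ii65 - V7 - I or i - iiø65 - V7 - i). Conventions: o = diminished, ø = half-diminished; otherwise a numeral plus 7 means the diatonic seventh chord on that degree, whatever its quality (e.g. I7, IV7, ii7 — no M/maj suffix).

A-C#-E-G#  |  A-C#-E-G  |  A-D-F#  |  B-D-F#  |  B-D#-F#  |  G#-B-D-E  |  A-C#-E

I7 - V7/IV - IV64 - ii - V/V - V65 - I

A-C#-E-G#: major seventh chord on A = scale degree 1 → I7.
A-C#-E-G: a dominant seventh chord on A, the applied dominant of IV → V7/IV.
A-D-F#: root D is the subdominant; major triad there is IV64.
B-D-F#: minor triad on B = scale degree 2 → ii.
B-D#-F#: a major triad on B, the applied dominant of V → V/V.
G#-B-D-E: root E is the dominant; dominant seventh chord there is V65.
A-C#-E: root A is the tonic; major triad there is I.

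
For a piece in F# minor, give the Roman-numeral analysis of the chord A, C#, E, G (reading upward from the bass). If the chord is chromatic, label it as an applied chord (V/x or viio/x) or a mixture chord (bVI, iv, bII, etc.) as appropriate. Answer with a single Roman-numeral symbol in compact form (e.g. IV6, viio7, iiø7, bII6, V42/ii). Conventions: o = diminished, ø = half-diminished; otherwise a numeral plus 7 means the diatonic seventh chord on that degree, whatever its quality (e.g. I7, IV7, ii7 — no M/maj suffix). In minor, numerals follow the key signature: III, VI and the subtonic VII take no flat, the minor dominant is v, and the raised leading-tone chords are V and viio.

The pitches A-C#-E-G form a dominant seventh chord rooted on A.
A is not a diatonic chord root with this quality in F# minor, but it lies a perfect fifth above D (VI), so the chord functions as an applied dominant of VI.

V7/VI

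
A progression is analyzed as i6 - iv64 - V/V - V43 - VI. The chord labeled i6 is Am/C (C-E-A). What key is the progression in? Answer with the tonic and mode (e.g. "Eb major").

A minor

The chord Am/C is a minor triad rooted on A; its label is i6.
If A is scale degree 1 and the mode makes that degree carry a minor triad, the tonic is A and the mode is minor.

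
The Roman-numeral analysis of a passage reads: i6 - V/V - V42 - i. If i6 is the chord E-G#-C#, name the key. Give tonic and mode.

C# minor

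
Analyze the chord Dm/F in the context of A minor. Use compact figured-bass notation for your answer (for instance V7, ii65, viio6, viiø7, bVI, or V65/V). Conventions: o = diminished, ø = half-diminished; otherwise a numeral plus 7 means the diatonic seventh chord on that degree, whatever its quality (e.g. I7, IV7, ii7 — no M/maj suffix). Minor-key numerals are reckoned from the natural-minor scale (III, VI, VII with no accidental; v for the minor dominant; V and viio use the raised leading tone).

The pitches D-F-A form a minor triad rooted on D.
In A minor, D is the subdominant; the diatonic minor triad there is iv.
With F in the bass the chord is in first inversion, so the figured bass is 6.

iv6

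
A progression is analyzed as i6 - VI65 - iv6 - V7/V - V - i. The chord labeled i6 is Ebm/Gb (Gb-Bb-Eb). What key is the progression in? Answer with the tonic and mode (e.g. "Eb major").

The chord Ebm/Gb is a minor triad rooted on Eb; its label is i6.
If Eb is scale degree 1 and the mode makes that degree carry a minor triad, the tonic is Eb and the mode is minor.

Eb minor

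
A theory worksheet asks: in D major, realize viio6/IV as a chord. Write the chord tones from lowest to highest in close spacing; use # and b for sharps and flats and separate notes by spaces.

A C F#

viio6/IV is a secondary leading-tone chord. The target IV is G in D major; the applied chord is rooted a semitone below, on F#.
Building a diminished triad on F# gives F#-A-C.
The figured bass 6 indicates first inversion, placing the third (A) in the bass: A-C-F#.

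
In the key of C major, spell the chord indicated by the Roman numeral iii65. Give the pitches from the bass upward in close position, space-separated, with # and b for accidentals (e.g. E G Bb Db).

In C major, the mediant is E, and the diatonic chord built there is a minor seventh chord.
That chord is spelled E-G-B-D.
The figured bass 65 indicates first inversion, placing the third (G) in the bass: G-B-D-E.

G B D E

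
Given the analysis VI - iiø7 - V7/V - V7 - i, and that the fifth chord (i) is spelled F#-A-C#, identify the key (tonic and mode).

F# minor

i is given as F#-A-C# — a minor triad with root F#.
If F# is scale degree 1 and the mode makes that degree carry a minor triad, the tonic is F# and the mode is minor.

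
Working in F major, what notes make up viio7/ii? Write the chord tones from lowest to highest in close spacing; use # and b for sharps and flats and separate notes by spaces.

viio7/ii is a secondary leading-tone chord. The target ii is G in F major; the applied chord is rooted a semitone below, on F#.
Building a fully diminished seventh chord on F# gives F#-A-C-Eb.

F# A C Eb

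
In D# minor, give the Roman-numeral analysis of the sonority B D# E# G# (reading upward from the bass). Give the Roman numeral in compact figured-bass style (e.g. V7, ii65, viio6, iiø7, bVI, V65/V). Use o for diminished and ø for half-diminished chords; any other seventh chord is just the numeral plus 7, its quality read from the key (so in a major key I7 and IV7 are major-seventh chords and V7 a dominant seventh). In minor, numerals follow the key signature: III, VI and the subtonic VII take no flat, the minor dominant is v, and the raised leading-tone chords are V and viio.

The pitches E#-G#-B-D# form a half-diminished seventh chord rooted on E#.
In D# minor, E# is the supertonic; the diatonic half-diminished seventh chord there is iiø7.
With B in the bass the chord is in second inversion, so the figured bass is 43.

iiø43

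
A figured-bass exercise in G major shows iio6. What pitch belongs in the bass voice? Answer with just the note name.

C

iio in G major has root A; the chord is A-C-Eb.
The figure 6 means first inversion — the third is in the bass.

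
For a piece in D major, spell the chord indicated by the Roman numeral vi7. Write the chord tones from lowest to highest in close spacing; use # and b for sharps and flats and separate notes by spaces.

B D F# A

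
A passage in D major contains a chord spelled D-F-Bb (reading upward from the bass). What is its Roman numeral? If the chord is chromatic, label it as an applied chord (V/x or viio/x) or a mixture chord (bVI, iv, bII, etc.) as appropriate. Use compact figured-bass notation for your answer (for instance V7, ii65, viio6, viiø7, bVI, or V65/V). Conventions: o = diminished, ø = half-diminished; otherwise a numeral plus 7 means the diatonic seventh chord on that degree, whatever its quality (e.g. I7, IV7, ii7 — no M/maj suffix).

Stacked in thirds the chord is Bb-D-F: a major triad on Bb.
Bb is the lowered sixth degree of D major (diatonic 6 would be B). This is a major triad on the lowered sixth degree, borrowed from the parallel minor.
With D in the bass the chord is in first inversion, so the figured bass is 6.

bVI6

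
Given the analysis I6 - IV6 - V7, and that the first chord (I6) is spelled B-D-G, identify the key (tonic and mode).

The anchor chord is a major triad on G, labeled I6.
If G is scale degree 1 and the mode makes that degree carry a major triad, the tonic is G and the mode is major.

G major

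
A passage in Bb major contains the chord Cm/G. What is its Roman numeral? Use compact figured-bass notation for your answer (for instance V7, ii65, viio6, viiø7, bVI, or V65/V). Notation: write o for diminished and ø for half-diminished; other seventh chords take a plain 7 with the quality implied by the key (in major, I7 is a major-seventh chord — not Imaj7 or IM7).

The pitches C-Eb-G form a minor triad rooted on C.
In Bb major, C is the supertonic; the diatonic minor triad there is ii.
With G in the bass the chord is in second inversion, so the figured bass is 64.

ii64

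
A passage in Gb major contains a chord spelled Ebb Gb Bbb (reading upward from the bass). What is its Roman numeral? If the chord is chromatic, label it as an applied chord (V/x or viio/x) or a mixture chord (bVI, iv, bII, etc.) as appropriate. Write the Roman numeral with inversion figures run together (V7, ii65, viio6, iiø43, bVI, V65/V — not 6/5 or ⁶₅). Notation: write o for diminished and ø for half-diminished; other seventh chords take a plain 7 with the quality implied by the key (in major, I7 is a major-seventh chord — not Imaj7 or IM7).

The pitches Ebb-Gb-Bbb form a major triad rooted on Ebb.
Ebb is the lowered sixth degree of Gb major (diatonic 6 would be Eb). This is a major triad on the lowered sixth degree, borrowed from the parallel minor.

bVI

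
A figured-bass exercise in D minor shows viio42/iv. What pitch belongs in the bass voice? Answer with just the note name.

The applied chord viio42/iv is rooted on F#: F#-A-C-Eb.
The figure 42 means third inversion — the seventh is in the bass.

Eb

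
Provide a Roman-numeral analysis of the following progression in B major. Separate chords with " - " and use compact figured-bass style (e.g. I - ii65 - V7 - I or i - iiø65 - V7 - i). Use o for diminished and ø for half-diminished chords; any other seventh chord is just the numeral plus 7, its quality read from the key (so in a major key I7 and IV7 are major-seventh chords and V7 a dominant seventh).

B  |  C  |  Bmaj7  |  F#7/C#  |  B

B has root B, degree 1 in B major, so I.
C: major triad on C — chromatic; C is the lowered second degree, so this is the Neapolitan chord, bII.
Bmaj7: root B is the tonic; major seventh chord there is I7.
F#7/C#: dominant seventh chord on F# = scale degree 5 → V43.
B: root B is the tonic; major triad there is I.

I - bII - I7 - V43 - I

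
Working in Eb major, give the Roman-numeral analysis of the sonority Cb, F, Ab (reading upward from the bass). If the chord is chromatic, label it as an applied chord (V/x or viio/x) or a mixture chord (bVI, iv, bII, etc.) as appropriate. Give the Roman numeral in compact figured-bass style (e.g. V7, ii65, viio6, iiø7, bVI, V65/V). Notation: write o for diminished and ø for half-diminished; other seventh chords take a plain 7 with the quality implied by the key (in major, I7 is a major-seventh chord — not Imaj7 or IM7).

iio64

Stacked in thirds the chord is F-Ab-Cb: a diminished triad on F.
F is the second degree of Eb major. This is the diminished supertonic triad, borrowed from the parallel minor.
With Cb in the bass the chord is in second inversion, so the figured bass is 64.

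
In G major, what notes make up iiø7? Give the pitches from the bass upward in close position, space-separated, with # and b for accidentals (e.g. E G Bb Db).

iiø7 is the half-diminished supertonic seventh, borrowed from the parallel minor. In G major that root is A.
So the chord is A-C-Eb-G, a half-diminished seventh chord.

A C Eb G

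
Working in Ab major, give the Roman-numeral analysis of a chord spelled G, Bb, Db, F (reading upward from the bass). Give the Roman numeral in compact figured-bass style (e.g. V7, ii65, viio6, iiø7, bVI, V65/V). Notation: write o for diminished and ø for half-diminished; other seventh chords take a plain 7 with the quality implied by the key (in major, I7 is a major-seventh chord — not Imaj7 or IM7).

viiø7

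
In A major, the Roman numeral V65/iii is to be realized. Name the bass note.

B#

The applied chord V65/iii is rooted on G#: G#-B#-D#-F#.
The figure 65 means first inversion — the third is in the bass.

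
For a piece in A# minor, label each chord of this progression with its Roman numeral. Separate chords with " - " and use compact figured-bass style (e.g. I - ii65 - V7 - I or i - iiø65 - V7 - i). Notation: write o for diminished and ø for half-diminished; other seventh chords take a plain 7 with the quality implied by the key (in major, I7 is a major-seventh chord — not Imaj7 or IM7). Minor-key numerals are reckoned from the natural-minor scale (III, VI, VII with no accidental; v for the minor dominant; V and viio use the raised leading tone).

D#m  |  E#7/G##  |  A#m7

D#m: root D# is the subdominant; minor triad there is iv.
E#7/G##: root E# is the dominant; dominant seventh chord there is V65.
A#m7 has root A#, degree 1 in A# minor, so i7.

iv - V65 - i7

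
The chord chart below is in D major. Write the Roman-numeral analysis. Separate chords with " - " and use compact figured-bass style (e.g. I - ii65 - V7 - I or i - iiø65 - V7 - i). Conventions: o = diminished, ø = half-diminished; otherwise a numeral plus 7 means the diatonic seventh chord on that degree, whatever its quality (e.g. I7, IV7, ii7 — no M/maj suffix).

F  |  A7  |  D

bIII - V7 - I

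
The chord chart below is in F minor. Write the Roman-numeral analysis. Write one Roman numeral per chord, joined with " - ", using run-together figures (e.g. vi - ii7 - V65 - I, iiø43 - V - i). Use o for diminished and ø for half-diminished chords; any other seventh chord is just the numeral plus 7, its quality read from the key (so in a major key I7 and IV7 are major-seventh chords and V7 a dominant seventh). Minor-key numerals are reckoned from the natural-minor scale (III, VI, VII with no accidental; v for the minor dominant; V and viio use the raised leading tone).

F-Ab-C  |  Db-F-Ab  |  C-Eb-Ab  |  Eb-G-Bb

i - VI - III6 - VII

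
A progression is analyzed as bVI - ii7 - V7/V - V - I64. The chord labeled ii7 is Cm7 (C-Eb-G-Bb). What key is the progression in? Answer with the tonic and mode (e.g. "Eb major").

Bb major

The anchor chord is a minor seventh chord on C, labeled ii7.
ii7 on C implies C is the supertonic; that puts the tonic at Bb, and the lowercase numeral fits major mode.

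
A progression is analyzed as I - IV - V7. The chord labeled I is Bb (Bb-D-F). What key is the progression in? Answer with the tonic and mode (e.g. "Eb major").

The chord Bb is a major triad rooted on Bb; its label is I.
If Bb is scale degree 1 and the mode makes that degree carry a major triad, the tonic is Bb and the mode is major.

Bb major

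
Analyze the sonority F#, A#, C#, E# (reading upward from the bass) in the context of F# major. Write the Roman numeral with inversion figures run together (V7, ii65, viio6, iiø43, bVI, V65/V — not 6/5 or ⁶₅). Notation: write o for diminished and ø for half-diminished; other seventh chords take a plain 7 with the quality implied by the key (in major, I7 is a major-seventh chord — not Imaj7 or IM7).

The pitches F#-A#-C#-E# form a major seventh chord rooted on F#.
In F# major, F# is the tonic; the diatonic major seventh chord there is I7.

I7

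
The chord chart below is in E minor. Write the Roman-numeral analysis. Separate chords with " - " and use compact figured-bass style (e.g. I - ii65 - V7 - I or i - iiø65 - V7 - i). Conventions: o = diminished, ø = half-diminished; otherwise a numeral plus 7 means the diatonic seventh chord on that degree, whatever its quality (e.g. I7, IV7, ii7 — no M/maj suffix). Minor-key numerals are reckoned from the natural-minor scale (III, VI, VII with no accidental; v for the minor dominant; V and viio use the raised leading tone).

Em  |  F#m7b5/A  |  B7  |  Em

i - iiø65 - V7 - i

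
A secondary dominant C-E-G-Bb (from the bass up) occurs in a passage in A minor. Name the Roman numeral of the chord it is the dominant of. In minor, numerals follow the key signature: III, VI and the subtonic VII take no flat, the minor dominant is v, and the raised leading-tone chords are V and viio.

The chord is a dominant seventh chord on C.
A dominant resolves down a perfect fifth: C → F. In A minor, F is scale degree 6, i.e. VI.

VI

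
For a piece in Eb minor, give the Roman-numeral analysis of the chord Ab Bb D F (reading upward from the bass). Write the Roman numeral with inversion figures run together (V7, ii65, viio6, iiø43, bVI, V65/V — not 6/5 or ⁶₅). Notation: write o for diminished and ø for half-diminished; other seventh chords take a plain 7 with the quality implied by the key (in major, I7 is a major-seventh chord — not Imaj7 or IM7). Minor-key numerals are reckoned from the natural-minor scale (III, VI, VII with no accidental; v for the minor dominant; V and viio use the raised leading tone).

V42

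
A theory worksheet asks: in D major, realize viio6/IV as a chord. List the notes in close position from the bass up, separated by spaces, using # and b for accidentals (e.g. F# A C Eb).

A C F#

The slash marks an applied leading-tone chord: viio of IV. In D major, IV is G, so the leading tone to it is F#, a half step below.
Building a diminished triad on F# gives F#-A-C.
The figured bass 6 indicates first inversion, placing the third (A) in the bass: A-C-F#.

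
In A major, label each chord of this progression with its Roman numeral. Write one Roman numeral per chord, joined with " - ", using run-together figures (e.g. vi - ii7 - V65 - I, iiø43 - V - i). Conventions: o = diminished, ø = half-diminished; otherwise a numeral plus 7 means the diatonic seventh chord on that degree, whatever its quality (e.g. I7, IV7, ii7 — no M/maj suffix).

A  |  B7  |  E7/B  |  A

A: root A is the tonic; major triad there is I.
B7: chromatic; B is V of V, so V7/V.
E7/B has root E, degree 5 in A major, so V43.
A: major triad on A = scale degree 1 → I.

I - V7/V - V43 - I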